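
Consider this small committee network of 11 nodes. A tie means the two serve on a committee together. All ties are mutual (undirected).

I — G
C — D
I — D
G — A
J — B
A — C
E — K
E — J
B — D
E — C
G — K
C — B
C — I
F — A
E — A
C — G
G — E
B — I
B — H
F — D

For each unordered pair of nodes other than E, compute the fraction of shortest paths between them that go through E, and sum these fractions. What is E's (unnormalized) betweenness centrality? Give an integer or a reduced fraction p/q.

41/6

Pairs whose geodesics pass through E — B–K: 2/4; A–J: 1; A–K: 1/2; C–J: 1/2; C–K: 1/2; D–K: 1/3; J–K: 1; J–G: 1; J–F: 1/2; K–H: 2/4; K–F: 1/2.
All other pairs contribute 0.
Summing the contributions gives betweenness(E) = 41/6.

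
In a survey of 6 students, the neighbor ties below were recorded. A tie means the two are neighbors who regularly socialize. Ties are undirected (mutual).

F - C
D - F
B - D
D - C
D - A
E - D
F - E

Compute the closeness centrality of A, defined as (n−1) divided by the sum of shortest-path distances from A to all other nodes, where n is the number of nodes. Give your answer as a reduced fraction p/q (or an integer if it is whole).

Distances from A: B:2, C:2, D:1, E:2, F:2. Sum = 9.
n = 6, so closeness = 5/9.

5/9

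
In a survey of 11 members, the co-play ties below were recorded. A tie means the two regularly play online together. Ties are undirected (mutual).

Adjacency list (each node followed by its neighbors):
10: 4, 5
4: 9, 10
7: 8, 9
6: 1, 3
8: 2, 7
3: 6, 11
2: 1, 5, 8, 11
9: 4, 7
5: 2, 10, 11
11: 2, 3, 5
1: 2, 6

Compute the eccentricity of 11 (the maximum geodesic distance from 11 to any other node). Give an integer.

4

Distances from 11: 1:2, 2:1, 3:1, 4:3, 5:1, 6:2, 7:3, 8:2, 9:4, 10:2.
The largest is 4 (to 9), so the eccentricity of 11 is 4.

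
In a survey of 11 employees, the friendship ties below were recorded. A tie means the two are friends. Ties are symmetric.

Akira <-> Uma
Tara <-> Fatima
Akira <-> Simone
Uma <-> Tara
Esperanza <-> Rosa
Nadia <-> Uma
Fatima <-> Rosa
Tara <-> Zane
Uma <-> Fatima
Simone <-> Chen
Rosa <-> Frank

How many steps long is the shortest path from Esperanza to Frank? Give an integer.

One shortest route is Esperanza – Rosa – Frank, which uses 2 edges, and Esperanza and Frank are not directly tied, so nothing shorter exists. So d(Esperanza,Frank) = 2.

2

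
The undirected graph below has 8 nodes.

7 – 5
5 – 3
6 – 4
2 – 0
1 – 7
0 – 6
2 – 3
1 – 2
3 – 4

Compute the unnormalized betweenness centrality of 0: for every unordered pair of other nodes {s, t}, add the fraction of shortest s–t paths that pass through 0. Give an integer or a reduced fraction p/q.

Pairs whose geodesics pass through 0 — 7–6: 1/2; 6–2: 1; 6–1: 1.
All other pairs contribute 0.
Summing the contributions gives betweenness(0) = 5/2.

5/2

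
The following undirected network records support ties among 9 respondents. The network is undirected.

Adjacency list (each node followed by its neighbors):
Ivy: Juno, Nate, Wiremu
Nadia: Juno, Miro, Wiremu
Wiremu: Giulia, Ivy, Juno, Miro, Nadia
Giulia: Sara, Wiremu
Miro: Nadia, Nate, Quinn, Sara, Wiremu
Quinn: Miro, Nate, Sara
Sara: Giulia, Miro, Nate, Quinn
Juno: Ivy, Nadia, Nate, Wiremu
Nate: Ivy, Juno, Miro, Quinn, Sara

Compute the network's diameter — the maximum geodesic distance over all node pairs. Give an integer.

2

Eccentricity of each node (its greatest distance to any other): Giulia:2, Ivy:2, Juno:2, Miro:2, Nadia:2, Nate:2, Quinn:2, Sara:2, Wiremu:2.
The maximum eccentricity is 2, realized for instance by the pair Giulia–Miro via Giulia – Wiremu – Miro. So the diameter is 2.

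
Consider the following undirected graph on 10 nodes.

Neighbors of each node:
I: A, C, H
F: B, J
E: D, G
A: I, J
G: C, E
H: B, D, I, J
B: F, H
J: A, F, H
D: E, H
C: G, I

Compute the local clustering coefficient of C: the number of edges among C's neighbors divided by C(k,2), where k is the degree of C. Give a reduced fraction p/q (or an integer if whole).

0

C's neighbors: G and I (k = 2).
Possible neighbor pairs: C(2,2) = 1. Edges among them: none → e = 0.
Clustering(C) = 0/1.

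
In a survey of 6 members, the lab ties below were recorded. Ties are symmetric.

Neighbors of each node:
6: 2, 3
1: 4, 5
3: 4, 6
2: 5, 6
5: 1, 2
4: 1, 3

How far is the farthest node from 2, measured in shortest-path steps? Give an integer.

Distances from 2: 1:2, 3:2, 4:3, 5:1, 6:1.
The largest is 3 (to 4), so the eccentricity of 2 is 3.

3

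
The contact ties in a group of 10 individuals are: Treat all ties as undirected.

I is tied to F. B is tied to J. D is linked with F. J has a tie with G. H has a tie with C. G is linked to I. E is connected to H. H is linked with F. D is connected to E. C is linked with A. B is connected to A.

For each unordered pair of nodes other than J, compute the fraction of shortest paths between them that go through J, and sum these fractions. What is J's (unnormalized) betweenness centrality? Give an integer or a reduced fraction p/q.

29/6

Pairs whose geodesics pass through J — G–B: 1; G–A: 1; G–C: 1/2; B–D: 1/3; B–F: 1/2; B–I: 1; A–I: 1/2.
All other pairs contribute 0.
Summing the contributions gives betweenness(J) = 29/6.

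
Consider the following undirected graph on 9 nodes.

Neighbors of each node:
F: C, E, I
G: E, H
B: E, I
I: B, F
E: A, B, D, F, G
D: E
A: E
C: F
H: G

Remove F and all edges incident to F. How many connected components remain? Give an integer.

2

Without F, the remaining ties split the others into: {C}; {A, B, D, E, G, H, I}.
That's 2 separate components.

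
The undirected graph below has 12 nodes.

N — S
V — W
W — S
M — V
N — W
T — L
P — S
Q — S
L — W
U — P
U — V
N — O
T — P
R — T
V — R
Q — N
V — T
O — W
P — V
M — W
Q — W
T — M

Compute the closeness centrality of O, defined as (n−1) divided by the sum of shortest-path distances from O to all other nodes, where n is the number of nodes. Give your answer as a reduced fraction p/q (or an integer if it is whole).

11/24

Distances from O: L:2, M:2, N:1, P:3, Q:2, R:3, S:2, T:3, U:3, V:2, W:1. Sum = 24.
n = 12, so closeness = 11/24.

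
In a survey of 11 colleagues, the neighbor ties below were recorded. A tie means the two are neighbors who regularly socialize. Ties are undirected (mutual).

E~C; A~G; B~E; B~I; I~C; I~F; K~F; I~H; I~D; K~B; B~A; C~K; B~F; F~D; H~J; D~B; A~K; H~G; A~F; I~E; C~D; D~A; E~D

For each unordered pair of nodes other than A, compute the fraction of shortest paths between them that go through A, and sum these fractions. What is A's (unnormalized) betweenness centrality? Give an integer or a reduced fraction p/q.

Pairs whose geodesics pass through A — E–G: 2/3; C–G: 2/3; D–K: 1/4; D–G: 1; K–J: 1/4; K–H: 1/4; K–G: 1; F–G: 1; B–G: 1.
All other pairs contribute 0.
Summing the contributions gives betweenness(A) = 73/12.

73/12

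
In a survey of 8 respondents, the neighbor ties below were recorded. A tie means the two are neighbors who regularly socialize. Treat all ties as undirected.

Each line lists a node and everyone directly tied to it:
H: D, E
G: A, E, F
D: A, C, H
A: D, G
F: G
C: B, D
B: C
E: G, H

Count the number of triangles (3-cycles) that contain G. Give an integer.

G's neighbors are A, E, and F, but none of them are tied to each other, so no triangle contains G.

0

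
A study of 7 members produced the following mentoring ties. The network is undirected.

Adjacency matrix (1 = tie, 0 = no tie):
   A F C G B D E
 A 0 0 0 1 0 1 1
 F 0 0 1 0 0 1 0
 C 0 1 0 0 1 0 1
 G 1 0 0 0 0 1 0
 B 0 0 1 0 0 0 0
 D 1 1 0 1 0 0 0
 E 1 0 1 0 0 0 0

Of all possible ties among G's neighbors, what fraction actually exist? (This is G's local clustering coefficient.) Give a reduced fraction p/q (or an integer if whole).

1

G's neighbors: A and D (k = 2).
Possible neighbor pairs: C(2,2) = 1. Edges among them: A–D → e = 1.
Clustering(G) = 1/1.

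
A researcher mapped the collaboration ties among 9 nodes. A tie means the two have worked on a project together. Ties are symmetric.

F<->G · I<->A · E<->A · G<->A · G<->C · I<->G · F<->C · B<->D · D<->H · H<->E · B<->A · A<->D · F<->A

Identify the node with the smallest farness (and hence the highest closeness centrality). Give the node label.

A

Farness (sum of distances to all others) for each node — A:10, B:15, C:19, D:14, E:15, F:14, G:13, H:19, I:15.
The smallest farness is 10, for A, so A has the highest closeness.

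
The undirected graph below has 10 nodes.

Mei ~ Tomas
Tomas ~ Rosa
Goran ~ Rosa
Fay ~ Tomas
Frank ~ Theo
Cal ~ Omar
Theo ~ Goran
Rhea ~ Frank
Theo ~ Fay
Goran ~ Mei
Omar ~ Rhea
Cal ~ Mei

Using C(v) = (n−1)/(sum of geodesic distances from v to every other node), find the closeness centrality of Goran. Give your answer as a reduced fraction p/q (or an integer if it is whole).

Distances from Goran: Cal:2, Fay:2, Frank:2, Mei:1, Omar:3, Rhea:3, Rosa:1, Theo:1, Tomas:2. Sum = 17.
n = 10, so closeness = 9/17.

9/17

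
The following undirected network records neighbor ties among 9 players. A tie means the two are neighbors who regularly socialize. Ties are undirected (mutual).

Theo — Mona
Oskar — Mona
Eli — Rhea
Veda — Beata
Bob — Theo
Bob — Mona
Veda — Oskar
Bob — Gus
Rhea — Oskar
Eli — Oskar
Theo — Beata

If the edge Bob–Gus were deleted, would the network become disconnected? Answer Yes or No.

Without the Bob–Gus edge there is no alternate route between Bob and Gus, so the network disconnects. It is a bridge.

Yes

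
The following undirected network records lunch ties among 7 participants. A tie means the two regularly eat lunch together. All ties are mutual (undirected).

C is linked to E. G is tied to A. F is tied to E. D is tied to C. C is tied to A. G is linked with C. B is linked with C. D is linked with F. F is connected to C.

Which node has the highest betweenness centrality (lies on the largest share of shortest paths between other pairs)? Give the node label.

Unnormalized betweenness of each node: A:0, B:0, C:23/2, D:0, E:0, F:1/2, G:0.
C has the largest value, 23/2, making it the main broker — the node through which the most shortest paths run.

C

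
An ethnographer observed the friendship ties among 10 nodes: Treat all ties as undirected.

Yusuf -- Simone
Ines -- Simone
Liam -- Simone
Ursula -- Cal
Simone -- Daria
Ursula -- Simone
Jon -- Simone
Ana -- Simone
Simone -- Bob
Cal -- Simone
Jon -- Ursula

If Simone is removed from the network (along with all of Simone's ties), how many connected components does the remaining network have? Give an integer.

Without Simone, the remaining ties split the others into: {Daria}; {Cal, Jon, Ursula}; {Ana}; {Ines}; {Liam}; {Yusuf}; {Bob}.
That's 7 separate components.

7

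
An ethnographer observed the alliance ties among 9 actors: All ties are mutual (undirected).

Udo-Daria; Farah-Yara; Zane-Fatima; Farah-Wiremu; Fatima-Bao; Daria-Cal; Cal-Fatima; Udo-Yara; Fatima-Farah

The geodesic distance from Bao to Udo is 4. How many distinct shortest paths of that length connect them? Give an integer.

The shortest distance is 4. The length-4 paths are: Bao–Fatima–Cal–Daria–Udo; Bao–Fatima–Farah–Yara–Udo.
That gives 2 distinct shortest paths.

2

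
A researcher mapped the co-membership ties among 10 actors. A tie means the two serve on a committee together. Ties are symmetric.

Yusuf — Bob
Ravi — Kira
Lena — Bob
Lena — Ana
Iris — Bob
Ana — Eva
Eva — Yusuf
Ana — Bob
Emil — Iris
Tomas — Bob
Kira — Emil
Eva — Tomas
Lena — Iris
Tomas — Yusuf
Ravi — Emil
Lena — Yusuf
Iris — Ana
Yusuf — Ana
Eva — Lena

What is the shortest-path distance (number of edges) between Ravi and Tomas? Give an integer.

4

One shortest route is Ravi – Emil – Iris – Bob – Tomas, which uses 4 edges, and at distance 3 from Ravi we only reach {Ana, Bob, Lena}, which does not include Tomas. So d(Ravi,Tomas) = 4.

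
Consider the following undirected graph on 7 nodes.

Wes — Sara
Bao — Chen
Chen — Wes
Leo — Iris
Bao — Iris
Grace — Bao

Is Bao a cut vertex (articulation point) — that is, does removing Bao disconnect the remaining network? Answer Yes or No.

Removing Bao leaves {Chen, Sara, and Wes} with no path to {Iris and Leo}, so the network splits into 3 components. Bao is a cut vertex.

Yes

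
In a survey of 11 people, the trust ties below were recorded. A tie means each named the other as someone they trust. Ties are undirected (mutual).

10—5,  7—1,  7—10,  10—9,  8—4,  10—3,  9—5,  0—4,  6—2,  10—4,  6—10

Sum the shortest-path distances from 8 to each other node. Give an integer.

28

Distances from 8: 0:2, 1:4, 2:4, 3:3, 4:1, 5:3, 6:3, 7:3, 9:3, 10:2.
Sum = 2 + 4 + 4 + 3 + 1 + 3 + 3 + 3 + 3 + 2 = 28.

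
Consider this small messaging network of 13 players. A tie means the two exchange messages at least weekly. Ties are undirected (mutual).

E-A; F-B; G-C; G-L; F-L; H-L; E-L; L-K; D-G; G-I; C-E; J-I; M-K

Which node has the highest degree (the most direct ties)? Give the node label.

L

Degrees — A:1, B:1, C:2, D:1, E:3, F:2, G:4, H:1, I:2, J:1, K:2, L:5, M:1.
The maximum is 5, attained only by L.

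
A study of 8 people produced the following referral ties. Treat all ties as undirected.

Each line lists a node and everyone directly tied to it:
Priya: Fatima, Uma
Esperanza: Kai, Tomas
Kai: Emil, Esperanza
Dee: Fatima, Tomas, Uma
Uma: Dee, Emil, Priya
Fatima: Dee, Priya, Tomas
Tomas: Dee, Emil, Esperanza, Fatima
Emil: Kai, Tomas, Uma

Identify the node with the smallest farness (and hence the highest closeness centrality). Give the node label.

Farness (sum of distances to all others) for each node — Dee:12, Emil:11, Esperanza:14, Fatima:12, Kai:15, Priya:14, Tomas:10, Uma:12.
The smallest farness is 10, for Tomas, so Tomas has the highest closeness.

Tomas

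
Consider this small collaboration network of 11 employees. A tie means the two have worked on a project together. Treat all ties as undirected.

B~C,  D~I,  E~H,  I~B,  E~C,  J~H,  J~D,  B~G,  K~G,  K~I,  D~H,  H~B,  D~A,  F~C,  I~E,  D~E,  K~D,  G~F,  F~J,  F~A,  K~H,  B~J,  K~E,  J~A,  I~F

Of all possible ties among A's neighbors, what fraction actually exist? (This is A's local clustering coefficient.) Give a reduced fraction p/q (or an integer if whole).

A's neighbors: D, F, and J (k = 3).
Possible neighbor pairs: C(3,2) = 3. Edges among them: D–J, F–J → e = 2.
Clustering(A) = 2/3.

2/3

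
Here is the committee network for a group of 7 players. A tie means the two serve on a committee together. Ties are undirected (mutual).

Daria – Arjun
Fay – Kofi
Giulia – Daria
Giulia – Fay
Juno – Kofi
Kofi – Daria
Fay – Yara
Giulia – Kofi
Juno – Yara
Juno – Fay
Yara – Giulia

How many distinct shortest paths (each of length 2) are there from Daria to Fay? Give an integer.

The shortest distance is 2. The length-2 paths are: Daria–Kofi–Fay; Daria–Giulia–Fay.
That gives 2 distinct shortest paths.

2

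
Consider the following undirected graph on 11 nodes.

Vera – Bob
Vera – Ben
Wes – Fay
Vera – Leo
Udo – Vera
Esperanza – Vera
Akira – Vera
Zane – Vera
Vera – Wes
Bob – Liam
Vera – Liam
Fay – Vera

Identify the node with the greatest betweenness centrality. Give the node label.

Unnormalized betweenness of each node: Akira:0, Ben:0, Bob:0, Esperanza:0, Fay:0, Leo:0, Liam:0, Udo:0, Vera:43, Wes:0, Zane:0.
Vera has the largest value, 43, making it the main broker — the node through which the most shortest paths run.

Vera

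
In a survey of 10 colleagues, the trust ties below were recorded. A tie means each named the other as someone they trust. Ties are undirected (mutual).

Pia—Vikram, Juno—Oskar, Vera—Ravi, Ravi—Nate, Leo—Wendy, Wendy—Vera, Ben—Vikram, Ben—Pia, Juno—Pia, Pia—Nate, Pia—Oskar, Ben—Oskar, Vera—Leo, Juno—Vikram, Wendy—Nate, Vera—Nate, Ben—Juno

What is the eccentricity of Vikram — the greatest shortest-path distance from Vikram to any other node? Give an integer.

4

Distances from Vikram: Ben:1, Juno:1, Leo:4, Nate:2, Oskar:2, Pia:1, Ravi:3, Vera:3, Wendy:3.
The largest is 4 (to Leo), so the eccentricity of Vikram is 4.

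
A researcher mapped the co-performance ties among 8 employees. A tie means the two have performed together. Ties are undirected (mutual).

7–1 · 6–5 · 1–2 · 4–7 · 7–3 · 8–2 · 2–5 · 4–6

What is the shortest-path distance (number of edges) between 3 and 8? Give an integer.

One shortest route is 3 – 7 – 1 – 2 – 8, which uses 4 edges, and at distance 3 from 3 we only reach {2, 6}, which does not include 8. So d(3,8) = 4.

4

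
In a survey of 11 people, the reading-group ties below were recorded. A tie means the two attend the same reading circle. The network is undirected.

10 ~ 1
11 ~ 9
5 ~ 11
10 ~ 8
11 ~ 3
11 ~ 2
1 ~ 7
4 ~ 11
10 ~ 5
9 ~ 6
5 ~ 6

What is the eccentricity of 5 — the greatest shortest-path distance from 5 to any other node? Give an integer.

3

Distances from 5: 1:2, 2:2, 3:2, 4:2, 6:1, 7:3, 8:2, 9:2, 10:1, 11:1.
The largest is 3 (to 7), so the eccentricity of 5 is 3.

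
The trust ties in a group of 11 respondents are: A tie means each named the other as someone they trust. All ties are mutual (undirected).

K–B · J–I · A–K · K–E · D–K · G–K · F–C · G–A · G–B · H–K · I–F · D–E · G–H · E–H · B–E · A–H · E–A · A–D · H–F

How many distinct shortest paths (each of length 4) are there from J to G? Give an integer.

1

The shortest distance is 4, and the only length-4 path is J–I–F–H–G. So there is exactly 1 shortest path.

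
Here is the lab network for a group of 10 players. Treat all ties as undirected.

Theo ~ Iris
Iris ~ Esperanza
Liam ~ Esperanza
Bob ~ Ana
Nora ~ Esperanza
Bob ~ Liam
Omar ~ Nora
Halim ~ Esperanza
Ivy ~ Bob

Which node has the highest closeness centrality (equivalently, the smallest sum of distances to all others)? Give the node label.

Esperanza

Farness (sum of distances to all others) for each node — Ana:30, Bob:22, Esperanza:16, Halim:24, Iris:22, Ivy:30, Liam:18, Nora:22, Omar:30, Theo:30.
The smallest farness is 16, for Esperanza, so Esperanza has the highest closeness.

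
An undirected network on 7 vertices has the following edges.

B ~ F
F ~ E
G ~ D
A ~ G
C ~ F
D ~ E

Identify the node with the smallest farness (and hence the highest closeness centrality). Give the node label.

E

Farness (sum of distances to all others) for each node — A:20, B:17, C:17, D:12, E:11, F:12, G:15.
The smallest farness is 11, for E, so E has the highest closeness.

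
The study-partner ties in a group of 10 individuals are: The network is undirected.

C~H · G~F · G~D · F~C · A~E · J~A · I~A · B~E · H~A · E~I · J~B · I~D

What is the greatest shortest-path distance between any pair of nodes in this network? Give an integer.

5

Eccentricity of each node (its greatest distance to any other): A:3, B:5, C:4, D:3, E:4, F:5, G:4, H:3, I:3, J:4.
The maximum eccentricity is 5, realized for instance by the pair F–B via F – C – H – A – J – B. So the diameter is 5.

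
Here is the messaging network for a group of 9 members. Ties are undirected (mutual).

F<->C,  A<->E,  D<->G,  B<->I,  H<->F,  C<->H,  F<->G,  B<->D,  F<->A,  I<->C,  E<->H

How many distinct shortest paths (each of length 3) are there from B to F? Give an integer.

2

The shortest distance is 3. The length-3 paths are: B–I–C–F; B–D–G–F.
That gives 2 distinct shortest paths.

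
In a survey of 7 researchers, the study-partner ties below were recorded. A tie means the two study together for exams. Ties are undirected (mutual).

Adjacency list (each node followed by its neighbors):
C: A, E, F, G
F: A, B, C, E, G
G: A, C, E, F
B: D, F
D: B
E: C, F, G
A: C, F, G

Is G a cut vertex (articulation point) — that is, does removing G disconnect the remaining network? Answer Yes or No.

No

Even without G, every remaining node can still reach every other (the residual graph is connected), so G is not a cut vertex.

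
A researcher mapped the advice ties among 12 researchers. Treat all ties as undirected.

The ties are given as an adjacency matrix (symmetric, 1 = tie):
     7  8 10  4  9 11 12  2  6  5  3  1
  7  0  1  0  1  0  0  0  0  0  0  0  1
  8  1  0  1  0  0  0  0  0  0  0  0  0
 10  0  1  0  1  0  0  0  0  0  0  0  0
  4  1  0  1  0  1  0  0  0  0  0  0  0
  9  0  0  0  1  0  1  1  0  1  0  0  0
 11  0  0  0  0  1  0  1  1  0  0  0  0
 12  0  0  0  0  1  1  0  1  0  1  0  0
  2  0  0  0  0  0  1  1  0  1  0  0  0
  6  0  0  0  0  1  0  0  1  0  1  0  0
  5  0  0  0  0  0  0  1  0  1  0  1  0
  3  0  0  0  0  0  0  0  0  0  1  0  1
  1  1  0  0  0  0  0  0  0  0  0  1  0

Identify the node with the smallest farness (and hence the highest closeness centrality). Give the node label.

9

Farness (sum of distances to all others) for each node — 1:28, 2:30, 3:27, 4:22, 5:25, 6:24, 7:25, 8:33, 9:21, 10:30, 11:26, 12:23.
The smallest farness is 21, for 9, so 9 has the highest closeness.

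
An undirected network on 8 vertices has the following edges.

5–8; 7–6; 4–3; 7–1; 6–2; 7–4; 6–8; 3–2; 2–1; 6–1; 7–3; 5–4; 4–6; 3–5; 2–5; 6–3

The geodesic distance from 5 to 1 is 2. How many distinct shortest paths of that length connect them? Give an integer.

1

The shortest distance is 2, and the only length-2 path is 5–2–1. So there is exactly 1 shortest path.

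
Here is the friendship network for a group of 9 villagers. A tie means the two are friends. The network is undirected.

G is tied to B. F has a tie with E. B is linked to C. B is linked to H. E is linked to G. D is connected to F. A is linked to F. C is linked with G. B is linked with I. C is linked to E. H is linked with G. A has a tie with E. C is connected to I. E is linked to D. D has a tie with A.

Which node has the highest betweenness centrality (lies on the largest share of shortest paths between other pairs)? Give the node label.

Unnormalized betweenness of each node: A:0, B:2, C:13/2, D:0, E:15, F:0, G:13/2, H:0, I:0.
E has the largest value, 15, making it the main broker — the node through which the most shortest paths run.

E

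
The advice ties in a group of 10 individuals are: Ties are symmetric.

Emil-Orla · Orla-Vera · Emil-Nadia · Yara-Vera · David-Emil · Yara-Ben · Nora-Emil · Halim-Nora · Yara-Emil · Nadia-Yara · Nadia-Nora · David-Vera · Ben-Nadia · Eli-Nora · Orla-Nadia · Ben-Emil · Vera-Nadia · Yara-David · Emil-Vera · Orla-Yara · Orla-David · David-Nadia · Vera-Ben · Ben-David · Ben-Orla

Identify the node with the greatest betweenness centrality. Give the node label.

Nora

Unnormalized betweenness of each node: Ben:0, David:0, Eli:0, Emil:15/2, Halim:0, Nadia:15/2, Nora:15, Orla:0, Vera:0, Yara:0.
Nora has the largest value, 15, making it the main broker — the node through which the most shortest paths run.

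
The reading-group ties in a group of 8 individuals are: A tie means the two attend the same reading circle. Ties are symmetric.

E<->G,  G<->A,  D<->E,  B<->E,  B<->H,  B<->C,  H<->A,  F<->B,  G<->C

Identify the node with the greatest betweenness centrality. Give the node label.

Unnormalized betweenness of each node: A:1, B:10, C:1, D:0, E:7, F:0, G:4, H:2.
B has the largest value, 10, making it the main broker — the node through which the most shortest paths run.

B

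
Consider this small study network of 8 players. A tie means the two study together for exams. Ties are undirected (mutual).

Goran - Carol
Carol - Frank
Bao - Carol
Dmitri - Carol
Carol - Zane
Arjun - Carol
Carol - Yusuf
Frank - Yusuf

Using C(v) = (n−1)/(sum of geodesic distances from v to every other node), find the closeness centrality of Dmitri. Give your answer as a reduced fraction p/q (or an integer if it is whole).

7/13

Distances from Dmitri: Arjun:2, Bao:2, Carol:1, Frank:2, Goran:2, Yusuf:2, Zane:2. Sum = 13.
n = 8, so closeness = 7/13.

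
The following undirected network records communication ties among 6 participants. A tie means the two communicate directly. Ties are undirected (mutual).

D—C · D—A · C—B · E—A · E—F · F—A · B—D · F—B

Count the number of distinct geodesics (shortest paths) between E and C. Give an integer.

2

The shortest distance is 3. The length-3 paths are: E–A–D–C; E–F–B–C.
That gives 2 distinct shortest paths.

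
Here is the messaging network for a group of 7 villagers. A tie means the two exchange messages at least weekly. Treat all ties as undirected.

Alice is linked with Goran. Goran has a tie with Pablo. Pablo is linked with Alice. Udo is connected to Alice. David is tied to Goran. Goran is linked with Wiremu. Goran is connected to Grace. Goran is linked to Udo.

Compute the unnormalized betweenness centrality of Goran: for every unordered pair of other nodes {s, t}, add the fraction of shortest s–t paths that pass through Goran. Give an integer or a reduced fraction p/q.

Pairs whose geodesics pass through Goran — David–Alice: 1; David–Udo: 1; David–Grace: 1; David–Pablo: 1; David–Wiremu: 1; Alice–Grace: 1; Alice–Wiremu: 1; Udo–Grace: 1; Udo–Pablo: 1/2; Udo–Wiremu: 1; Grace–Pablo: 1; Grace–Wiremu: 1; Pablo–Wiremu: 1.
All other pairs contribute 0.
Summing the contributions gives betweenness(Goran) = 25/2.

25/2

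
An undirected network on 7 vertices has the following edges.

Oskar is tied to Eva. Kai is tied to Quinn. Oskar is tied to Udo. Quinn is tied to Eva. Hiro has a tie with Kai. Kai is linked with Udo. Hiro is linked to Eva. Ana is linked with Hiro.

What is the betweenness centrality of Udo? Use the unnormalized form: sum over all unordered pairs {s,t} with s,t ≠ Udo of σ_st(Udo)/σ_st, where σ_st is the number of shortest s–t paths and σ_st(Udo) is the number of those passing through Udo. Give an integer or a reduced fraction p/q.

1

Pairs whose geodesics pass through Udo — Kai–Oskar: 1.
All other pairs contribute 0.
Summing the contributions gives betweenness(Udo) = 1.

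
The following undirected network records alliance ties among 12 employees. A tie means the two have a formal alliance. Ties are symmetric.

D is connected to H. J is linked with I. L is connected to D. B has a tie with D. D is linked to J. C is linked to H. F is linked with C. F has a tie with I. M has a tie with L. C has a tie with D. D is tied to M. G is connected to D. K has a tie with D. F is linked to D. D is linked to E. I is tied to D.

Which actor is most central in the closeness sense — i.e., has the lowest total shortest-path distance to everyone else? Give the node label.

Farness (sum of distances to all others) for each node — B:21, C:19, D:11, E:21, F:19, G:21, H:20, I:19, J:20, K:21, L:20, M:20.
The smallest farness is 11, for D, so D has the highest closeness.

D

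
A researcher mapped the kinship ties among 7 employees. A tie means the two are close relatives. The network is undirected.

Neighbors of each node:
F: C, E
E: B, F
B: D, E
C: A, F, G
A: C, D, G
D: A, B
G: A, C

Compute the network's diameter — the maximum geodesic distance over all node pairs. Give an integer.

Eccentricity of each node (its greatest distance to any other): A:3, B:3, C:3, D:3, E:3, F:3, G:3.
The maximum eccentricity is 3, realized for instance by the pair A–E via A – D – B – E. So the diameter is 3.

3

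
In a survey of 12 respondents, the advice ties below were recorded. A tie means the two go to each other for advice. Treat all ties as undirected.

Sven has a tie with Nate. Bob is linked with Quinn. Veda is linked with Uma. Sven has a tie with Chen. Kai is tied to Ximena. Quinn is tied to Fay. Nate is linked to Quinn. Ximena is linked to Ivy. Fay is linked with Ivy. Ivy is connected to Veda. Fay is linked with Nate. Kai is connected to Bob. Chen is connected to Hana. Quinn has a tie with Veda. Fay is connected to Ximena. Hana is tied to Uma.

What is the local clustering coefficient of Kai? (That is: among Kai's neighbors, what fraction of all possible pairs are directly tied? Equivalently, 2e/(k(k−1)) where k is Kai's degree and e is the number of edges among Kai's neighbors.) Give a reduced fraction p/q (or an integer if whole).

0

Kai's neighbors: Bob and Ximena (k = 2).
Possible neighbor pairs: C(2,2) = 1. Edges among them: none → e = 0.
Clustering(Kai) = 0/1.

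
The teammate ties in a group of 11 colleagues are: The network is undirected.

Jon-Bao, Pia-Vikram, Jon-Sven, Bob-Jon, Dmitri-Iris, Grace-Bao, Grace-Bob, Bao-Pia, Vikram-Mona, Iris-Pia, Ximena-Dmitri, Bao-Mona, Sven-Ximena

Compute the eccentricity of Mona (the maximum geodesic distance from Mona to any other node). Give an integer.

4

Distances from Mona: Bao:1, Bob:3, Dmitri:4, Grace:2, Iris:3, Jon:2, Pia:2, Sven:3, Vikram:1, Ximena:4.
The largest is 4 (to Dmitri and Ximena), so the eccentricity of Mona is 4.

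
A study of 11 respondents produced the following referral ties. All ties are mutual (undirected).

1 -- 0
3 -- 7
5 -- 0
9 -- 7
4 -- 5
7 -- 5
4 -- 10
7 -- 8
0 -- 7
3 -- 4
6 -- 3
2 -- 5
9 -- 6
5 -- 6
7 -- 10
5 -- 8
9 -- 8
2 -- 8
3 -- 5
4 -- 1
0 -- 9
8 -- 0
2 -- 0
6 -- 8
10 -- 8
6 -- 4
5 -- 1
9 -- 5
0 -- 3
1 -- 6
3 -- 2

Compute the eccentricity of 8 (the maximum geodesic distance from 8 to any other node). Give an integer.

Distances from 8: 0:1, 1:2, 2:1, 3:2, 4:2, 5:1, 6:1, 7:1, 9:1, 10:1.
The largest is 2 (to 3, 4, and 1), so the eccentricity of 8 is 2.

2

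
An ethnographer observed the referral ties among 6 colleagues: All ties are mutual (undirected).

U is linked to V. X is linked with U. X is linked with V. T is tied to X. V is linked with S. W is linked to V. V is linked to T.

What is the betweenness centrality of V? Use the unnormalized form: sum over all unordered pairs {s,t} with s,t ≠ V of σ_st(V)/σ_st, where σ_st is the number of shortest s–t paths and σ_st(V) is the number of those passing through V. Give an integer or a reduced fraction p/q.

Pairs whose geodesics pass through V — U–S: 1; U–W: 1; U–T: 1/2; X–S: 1; X–W: 1; S–W: 1; S–T: 1; W–T: 1.
All other pairs contribute 0.
Summing the contributions gives betweenness(V) = 15/2.

15/2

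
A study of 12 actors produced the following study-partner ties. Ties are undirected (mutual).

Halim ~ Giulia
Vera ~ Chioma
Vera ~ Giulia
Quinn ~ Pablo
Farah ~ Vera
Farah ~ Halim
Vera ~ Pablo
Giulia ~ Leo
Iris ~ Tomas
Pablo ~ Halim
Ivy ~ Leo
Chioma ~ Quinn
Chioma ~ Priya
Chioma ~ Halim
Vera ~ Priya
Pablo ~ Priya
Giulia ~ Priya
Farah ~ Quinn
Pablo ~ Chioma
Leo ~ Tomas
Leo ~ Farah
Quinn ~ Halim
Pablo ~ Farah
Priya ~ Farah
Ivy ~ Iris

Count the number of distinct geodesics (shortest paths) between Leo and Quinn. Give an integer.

The shortest distance is 2, and the only length-2 path is Leo–Farah–Quinn. So there is exactly 1 shortest path.

1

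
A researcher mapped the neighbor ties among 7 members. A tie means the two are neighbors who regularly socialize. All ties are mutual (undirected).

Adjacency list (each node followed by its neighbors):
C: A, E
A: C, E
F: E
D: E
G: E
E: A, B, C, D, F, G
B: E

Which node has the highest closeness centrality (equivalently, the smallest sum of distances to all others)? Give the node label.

Farness (sum of distances to all others) for each node — A:10, B:11, C:10, D:11, E:6, F:11, G:11.
The smallest farness is 6, for E, so E has the highest closeness.

E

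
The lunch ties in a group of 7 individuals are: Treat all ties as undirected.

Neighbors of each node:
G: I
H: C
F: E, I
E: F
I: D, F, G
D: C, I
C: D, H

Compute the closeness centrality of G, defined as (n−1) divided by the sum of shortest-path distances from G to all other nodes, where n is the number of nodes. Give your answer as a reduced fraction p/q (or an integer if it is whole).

Distances from G: C:3, D:2, E:3, F:2, H:4, I:1. Sum = 15.
n = 7, so closeness = 6/15 = 2/5.

2/5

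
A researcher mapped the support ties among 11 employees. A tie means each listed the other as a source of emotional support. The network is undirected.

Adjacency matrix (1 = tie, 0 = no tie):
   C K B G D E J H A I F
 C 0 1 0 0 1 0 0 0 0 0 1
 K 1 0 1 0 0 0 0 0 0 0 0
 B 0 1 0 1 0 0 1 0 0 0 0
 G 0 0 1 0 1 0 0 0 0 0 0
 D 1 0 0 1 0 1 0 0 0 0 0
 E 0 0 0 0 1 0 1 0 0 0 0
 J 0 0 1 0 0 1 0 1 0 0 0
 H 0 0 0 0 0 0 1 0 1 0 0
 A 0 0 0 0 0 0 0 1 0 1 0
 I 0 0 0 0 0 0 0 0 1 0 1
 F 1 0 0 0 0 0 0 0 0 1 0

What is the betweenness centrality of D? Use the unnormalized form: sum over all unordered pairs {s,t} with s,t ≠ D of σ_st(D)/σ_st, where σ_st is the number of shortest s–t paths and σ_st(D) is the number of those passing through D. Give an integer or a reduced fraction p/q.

49/6

Pairs whose geodesics pass through D — C–G: 1; C–E: 1; C–J: 1/2; C–H: 1/3; K–E: 1/2; G–E: 1; G–I: 1; G–F: 1; E–I: 1/2; E–F: 1; J–F: 1/3.
All other pairs contribute 0.
Summing the contributions gives betweenness(D) = 49/6.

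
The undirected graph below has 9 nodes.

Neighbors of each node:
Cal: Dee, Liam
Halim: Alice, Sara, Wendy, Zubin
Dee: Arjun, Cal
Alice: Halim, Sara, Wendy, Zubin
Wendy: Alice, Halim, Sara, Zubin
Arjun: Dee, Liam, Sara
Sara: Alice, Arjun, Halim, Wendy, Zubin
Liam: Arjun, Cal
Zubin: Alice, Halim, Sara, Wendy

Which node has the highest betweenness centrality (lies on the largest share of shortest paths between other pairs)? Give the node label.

Unnormalized betweenness of each node: Alice:0, Arjun:31/2, Cal:1/2, Dee:3, Halim:0, Liam:3, Sara:16, Wendy:0, Zubin:0.
Sara has the largest value, 16, making it the main broker — the node through which the most shortest paths run.

Sara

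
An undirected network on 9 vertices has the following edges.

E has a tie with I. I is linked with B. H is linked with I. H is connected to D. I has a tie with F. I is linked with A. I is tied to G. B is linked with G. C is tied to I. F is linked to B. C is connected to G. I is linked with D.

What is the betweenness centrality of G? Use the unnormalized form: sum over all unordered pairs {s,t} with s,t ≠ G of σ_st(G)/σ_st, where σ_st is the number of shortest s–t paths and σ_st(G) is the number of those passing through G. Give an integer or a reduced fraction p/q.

1/2

Pairs whose geodesics pass through G — C–B: 1/2.
All other pairs contribute 0.
Summing the contributions gives betweenness(G) = 1/2.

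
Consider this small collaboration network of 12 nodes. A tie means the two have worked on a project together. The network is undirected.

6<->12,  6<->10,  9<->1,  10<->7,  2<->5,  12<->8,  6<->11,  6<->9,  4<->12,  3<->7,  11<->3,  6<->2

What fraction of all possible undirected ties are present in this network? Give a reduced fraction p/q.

2/11

There are 12 edges and 12 nodes, so the maximum possible is C(12,2) = 66.
Density = 12/66 = 2/11.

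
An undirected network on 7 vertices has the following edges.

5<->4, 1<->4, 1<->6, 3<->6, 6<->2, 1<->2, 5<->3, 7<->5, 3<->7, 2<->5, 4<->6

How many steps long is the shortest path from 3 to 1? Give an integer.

One shortest route is 3 – 6 – 1, which uses 2 edges, and 3 and 1 are not directly tied, so nothing shorter exists. So d(3,1) = 2.

2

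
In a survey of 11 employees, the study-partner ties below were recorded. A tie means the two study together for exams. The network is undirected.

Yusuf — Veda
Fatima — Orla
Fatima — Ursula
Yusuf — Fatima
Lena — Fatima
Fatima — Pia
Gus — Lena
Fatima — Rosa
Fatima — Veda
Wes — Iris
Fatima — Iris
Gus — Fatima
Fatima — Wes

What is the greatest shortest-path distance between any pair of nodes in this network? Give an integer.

Eccentricity of each node (its greatest distance to any other): Fatima:1, Gus:2, Iris:2, Lena:2, Orla:2, Pia:2, Rosa:2, Ursula:2, Veda:2, Wes:2, Yusuf:2.
The maximum eccentricity is 2, realized for instance by the pair Iris–Ursula via Iris – Fatima – Ursula. So the diameter is 2.

2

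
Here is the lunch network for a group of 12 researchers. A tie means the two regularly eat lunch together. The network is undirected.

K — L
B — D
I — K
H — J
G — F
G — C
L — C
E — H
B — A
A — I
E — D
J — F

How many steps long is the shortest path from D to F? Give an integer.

4

One shortest route is D – E – H – J – F, which uses 4 edges, and at distance 3 from D we only reach {I, J}, which does not include F. So d(D,F) = 4.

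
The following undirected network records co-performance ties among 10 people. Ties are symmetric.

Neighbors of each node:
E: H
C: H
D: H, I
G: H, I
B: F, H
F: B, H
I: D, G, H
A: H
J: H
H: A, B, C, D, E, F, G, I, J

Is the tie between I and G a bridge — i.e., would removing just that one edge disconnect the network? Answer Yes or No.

No

Even without that edge, I still reaches G via I – H – G, so the network stays connected. Not a bridge.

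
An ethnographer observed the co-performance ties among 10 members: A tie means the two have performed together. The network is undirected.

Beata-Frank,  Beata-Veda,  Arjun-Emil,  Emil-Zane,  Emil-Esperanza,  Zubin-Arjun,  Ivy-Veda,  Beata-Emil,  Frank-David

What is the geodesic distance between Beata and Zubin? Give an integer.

One shortest route is Beata – Emil – Arjun – Zubin, which uses 3 edges, and at distance 2 from Beata we only reach {Arjun, David, Esperanza, Ivy, Zane}, which does not include Zubin. So d(Beata,Zubin) = 3.

3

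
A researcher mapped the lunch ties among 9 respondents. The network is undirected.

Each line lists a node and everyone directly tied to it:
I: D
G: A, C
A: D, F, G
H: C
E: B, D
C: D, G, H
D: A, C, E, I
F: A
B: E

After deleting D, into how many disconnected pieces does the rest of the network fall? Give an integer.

Without D, the remaining ties split the others into: {A, C, F, G, H}; {B, E}; {I}.
That's 3 separate components.

3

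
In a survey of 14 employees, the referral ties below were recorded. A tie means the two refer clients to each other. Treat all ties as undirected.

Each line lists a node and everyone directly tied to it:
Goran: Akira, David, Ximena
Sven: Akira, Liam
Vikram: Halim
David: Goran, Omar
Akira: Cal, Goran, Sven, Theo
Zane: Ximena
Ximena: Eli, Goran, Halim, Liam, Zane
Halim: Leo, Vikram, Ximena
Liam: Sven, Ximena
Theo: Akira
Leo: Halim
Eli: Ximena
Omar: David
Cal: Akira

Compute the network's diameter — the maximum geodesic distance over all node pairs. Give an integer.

Eccentricity of each node (its greatest distance to any other): Akira:4, Cal:5, David:4, Eli:4, Goran:3, Halim:4, Leo:5, Liam:4, Omar:5, Sven:4, Theo:5, Vikram:5, Ximena:3, Zane:4.
The maximum eccentricity is 5, realized for instance by the pair Vikram–Theo via Vikram – Halim – Ximena – Goran – Akira – Theo. So the diameter is 5.

5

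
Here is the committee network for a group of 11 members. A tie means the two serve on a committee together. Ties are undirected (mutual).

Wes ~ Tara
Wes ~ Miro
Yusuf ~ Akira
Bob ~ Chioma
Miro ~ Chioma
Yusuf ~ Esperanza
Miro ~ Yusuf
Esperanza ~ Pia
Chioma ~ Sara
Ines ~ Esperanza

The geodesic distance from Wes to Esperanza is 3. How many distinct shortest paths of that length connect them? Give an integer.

1

The shortest distance is 3, and the only length-3 path is Wes–Miro–Yusuf–Esperanza. So there is exactly 1 shortest path.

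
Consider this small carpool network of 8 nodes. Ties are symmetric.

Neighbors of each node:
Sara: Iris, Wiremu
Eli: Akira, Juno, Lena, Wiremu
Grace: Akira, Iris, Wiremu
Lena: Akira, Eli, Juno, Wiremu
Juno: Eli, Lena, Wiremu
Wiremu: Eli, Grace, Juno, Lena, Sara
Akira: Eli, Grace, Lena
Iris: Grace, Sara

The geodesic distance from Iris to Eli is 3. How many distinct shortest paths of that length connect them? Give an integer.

3

The shortest distance is 3. The length-3 paths are: Iris–Grace–Wiremu–Eli; Iris–Sara–Wiremu–Eli; Iris–Grace–Akira–Eli.
That gives 3 distinct shortest paths.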